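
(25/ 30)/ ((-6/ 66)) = -55/ 6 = -9.17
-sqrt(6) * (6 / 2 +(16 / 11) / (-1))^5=-1419857 * sqrt(6) / 161051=-21.60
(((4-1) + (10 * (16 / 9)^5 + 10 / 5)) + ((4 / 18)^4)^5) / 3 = 2219713324568072390821 / 36472996377170786403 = 60.86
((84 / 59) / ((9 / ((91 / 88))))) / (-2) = -637 / 7788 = -0.08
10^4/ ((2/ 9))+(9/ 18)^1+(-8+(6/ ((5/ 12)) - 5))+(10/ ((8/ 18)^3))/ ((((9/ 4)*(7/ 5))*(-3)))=12597157/ 280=44989.85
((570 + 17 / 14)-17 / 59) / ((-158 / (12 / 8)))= -1414755 / 261016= -5.42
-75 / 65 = -15 / 13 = -1.15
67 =67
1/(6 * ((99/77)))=7/54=0.13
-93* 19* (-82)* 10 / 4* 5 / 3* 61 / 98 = 36827225 / 98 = 375788.01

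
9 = 9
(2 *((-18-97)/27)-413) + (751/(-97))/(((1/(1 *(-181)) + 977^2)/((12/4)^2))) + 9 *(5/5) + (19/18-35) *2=-72458894652703/150827990004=-480.41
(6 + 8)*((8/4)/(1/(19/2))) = 266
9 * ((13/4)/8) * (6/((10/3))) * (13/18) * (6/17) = 1.68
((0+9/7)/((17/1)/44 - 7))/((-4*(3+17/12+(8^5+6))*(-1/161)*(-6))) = 1518/38154077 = 0.00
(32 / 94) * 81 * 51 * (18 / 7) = 1189728 / 329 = 3616.19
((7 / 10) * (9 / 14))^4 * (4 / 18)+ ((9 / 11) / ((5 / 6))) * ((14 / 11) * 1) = 12184209 / 9680000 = 1.26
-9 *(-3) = 27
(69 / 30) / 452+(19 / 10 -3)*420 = -2088217 / 4520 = -461.99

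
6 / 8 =3 / 4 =0.75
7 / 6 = 1.17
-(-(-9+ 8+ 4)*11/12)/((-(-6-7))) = 11/52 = 0.21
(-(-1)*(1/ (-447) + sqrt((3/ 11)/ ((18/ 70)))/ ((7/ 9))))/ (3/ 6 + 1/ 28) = -28/ 6705 + 4*sqrt(1155)/ 55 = 2.47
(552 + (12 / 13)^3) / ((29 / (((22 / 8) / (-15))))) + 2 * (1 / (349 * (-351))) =-10490354528 / 3001837995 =-3.49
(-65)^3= -274625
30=30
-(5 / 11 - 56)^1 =611 / 11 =55.55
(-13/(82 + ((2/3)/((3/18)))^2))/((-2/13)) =169/196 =0.86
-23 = -23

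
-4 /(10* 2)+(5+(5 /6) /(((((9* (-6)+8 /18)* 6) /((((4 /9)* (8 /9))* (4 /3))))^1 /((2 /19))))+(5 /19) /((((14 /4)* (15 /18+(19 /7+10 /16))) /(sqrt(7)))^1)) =240* sqrt(7) /13319+26703928 /5563485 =4.85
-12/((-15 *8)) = 1/10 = 0.10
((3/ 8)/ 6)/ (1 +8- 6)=1/ 48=0.02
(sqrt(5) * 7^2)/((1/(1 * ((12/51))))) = 25.78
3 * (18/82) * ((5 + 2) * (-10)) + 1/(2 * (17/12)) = -31884/697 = -45.74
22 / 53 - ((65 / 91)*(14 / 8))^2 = -973 / 848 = -1.15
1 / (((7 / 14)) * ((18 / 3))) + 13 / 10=49 / 30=1.63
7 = 7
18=18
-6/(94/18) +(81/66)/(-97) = -116505/100298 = -1.16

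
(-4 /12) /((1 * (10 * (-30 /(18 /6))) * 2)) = 1 /600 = 0.00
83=83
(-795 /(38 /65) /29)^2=2670305625 /1214404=2198.86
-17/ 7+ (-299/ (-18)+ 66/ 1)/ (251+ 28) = -74965/ 35154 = -2.13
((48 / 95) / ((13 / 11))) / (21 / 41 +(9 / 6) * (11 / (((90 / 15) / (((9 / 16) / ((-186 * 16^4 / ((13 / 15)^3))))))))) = 1266636187238400 / 1517470630908791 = 0.83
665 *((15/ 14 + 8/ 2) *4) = 13490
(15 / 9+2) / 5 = 11 / 15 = 0.73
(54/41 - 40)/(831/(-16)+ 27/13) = 329888/425211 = 0.78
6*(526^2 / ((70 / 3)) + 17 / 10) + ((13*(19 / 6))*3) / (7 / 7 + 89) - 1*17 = 17927237 / 252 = 71139.83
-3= -3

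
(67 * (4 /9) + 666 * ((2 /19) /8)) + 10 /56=185389 /4788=38.72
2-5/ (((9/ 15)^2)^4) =-1940003/ 6561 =-295.69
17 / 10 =1.70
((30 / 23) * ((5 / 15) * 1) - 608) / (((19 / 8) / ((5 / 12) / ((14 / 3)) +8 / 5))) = -6609702 / 15295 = -432.15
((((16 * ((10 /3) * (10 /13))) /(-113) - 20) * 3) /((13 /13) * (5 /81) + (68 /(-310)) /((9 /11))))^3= 25938252.90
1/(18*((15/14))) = 7/135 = 0.05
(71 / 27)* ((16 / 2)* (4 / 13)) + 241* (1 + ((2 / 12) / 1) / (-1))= 145529 / 702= 207.31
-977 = -977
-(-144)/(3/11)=528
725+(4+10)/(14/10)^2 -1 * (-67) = 5594/7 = 799.14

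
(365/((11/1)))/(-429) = -365/4719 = -0.08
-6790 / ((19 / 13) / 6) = -27874.74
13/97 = 0.13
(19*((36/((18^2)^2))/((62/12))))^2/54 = 361/12257155224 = 0.00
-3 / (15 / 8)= -8 / 5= -1.60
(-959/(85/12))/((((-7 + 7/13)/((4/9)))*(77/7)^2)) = 7124/92565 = 0.08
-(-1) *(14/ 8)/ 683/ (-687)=-7/ 1876884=-0.00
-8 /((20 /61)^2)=-3721 /50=-74.42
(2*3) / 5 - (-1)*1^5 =11 / 5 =2.20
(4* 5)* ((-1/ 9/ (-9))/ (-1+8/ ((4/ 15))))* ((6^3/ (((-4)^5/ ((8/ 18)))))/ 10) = -1/ 12528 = -0.00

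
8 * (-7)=-56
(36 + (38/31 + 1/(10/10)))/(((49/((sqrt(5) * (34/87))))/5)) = 67150 * sqrt(5)/44051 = 3.41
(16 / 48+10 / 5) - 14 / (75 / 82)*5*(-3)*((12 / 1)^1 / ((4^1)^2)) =2618 / 15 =174.53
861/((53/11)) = 178.70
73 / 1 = 73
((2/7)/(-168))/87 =-1/51156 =-0.00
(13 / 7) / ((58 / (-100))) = -650 / 203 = -3.20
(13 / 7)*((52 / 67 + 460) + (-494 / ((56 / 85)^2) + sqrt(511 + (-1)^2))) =-925069977 / 735392 + 208*sqrt(2) / 7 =-1215.91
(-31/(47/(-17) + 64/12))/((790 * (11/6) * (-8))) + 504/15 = 153004359/4553560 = 33.60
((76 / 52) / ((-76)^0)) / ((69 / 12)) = 76 / 299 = 0.25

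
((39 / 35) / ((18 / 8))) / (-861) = -52 / 90405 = -0.00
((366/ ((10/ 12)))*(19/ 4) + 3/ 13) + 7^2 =138803/ 65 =2135.43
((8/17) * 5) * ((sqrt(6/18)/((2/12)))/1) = 8.15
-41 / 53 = -0.77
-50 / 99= -0.51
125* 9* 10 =11250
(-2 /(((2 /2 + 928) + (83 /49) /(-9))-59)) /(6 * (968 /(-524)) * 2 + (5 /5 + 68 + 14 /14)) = -57771 /1201778071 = -0.00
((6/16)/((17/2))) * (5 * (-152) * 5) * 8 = -22800/17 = -1341.18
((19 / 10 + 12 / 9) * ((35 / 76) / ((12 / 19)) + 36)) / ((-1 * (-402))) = 0.30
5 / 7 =0.71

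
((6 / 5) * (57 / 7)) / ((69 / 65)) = 1482 / 161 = 9.20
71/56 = 1.27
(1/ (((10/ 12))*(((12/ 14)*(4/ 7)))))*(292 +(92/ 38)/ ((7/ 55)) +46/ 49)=72609/ 95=764.31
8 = 8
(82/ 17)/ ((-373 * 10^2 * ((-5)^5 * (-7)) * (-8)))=41/ 55483750000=0.00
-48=-48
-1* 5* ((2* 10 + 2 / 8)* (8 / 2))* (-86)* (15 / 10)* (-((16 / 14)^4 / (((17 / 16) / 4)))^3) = -941162250127886254080 / 68002244018513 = -13840164.60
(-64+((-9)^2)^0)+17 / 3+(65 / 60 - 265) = -1285 / 4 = -321.25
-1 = -1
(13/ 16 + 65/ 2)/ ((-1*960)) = -533/ 15360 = -0.03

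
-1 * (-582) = 582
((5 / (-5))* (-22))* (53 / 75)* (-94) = -109604 / 75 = -1461.39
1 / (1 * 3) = 1 / 3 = 0.33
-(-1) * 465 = 465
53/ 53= 1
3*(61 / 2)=91.50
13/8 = 1.62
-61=-61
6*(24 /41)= 144 /41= 3.51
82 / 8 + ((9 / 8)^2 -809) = -51039 / 64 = -797.48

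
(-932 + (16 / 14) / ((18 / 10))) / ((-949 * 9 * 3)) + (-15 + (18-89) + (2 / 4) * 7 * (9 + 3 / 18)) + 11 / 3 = -324229345 / 6456996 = -50.21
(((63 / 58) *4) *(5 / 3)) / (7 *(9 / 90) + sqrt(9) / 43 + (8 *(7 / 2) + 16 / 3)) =0.21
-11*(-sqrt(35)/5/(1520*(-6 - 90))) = -11*sqrt(35)/729600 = -0.00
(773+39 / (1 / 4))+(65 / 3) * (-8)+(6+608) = 4109 / 3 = 1369.67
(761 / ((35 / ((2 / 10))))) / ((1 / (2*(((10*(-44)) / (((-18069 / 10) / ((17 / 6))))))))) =2276912 / 379449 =6.00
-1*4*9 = -36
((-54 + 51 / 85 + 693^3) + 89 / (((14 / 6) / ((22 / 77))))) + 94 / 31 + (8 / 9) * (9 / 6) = 7583133242306 / 22785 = 332812518.86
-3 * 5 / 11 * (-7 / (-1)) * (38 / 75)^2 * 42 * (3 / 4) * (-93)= 9870462 / 1375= 7178.52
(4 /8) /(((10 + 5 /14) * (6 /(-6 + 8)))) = 0.02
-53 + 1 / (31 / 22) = -52.29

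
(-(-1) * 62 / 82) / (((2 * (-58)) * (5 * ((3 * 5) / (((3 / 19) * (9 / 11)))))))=-279 / 24850100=-0.00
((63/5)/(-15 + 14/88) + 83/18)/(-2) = -221099/117540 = -1.88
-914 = -914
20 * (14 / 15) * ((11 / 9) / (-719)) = -616 / 19413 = -0.03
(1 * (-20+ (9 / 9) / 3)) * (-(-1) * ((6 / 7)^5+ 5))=-107.43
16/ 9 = 1.78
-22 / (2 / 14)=-154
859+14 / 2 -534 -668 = -336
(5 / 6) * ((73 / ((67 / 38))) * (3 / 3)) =6935 / 201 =34.50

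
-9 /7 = -1.29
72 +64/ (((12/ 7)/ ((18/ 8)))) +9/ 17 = 2661/ 17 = 156.53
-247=-247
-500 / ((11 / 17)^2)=-144500 / 121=-1194.21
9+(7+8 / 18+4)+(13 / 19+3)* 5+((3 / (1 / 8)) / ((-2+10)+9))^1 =117086 / 2907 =40.28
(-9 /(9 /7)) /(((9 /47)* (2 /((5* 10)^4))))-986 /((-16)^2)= -131600004437 /1152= -114236114.96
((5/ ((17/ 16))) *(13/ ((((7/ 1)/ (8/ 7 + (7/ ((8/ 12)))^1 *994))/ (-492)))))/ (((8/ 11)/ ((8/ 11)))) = -37386922560/ 833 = -44882259.98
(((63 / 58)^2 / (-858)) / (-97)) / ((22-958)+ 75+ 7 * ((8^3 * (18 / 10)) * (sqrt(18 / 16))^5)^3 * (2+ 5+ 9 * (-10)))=40359375 / 4001935539537220677009447143726984-4558098908207250 * sqrt(2) / 500241942442152584626180892965873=-0.00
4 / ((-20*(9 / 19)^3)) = -6859 / 3645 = -1.88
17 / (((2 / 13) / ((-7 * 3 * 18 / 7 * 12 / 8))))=-17901 / 2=-8950.50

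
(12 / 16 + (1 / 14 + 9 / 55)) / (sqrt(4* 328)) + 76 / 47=37* sqrt(82) / 12320 + 76 / 47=1.64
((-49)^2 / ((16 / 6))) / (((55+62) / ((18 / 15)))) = 2401 / 260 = 9.23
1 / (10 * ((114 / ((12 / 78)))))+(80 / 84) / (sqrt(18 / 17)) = 1 / 7410+10 * sqrt(34) / 63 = 0.93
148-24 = 124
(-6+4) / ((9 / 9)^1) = -2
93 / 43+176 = 7661 / 43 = 178.16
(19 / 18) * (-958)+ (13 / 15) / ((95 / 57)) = -227408 / 225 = -1010.70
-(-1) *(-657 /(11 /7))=-4599 /11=-418.09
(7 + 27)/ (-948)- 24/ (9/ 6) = -7601/ 474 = -16.04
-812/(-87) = 28/3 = 9.33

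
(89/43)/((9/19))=1691/387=4.37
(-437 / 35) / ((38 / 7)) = -23 / 10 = -2.30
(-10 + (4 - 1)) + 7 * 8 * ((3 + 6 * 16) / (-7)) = -799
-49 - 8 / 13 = -645 / 13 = -49.62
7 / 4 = 1.75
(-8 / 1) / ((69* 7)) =-8 / 483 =-0.02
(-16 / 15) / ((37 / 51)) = -272 / 185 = -1.47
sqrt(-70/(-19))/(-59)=-sqrt(1330)/1121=-0.03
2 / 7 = 0.29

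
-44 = -44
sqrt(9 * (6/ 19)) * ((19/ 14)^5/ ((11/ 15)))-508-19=-527 + 5864445 * sqrt(114)/ 5916064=-516.42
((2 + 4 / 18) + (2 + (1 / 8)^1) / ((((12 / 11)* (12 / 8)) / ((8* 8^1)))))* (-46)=-11776 / 3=-3925.33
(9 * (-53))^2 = 227529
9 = 9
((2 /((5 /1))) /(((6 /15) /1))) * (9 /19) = 9 /19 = 0.47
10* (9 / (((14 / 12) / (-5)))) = -2700 / 7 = -385.71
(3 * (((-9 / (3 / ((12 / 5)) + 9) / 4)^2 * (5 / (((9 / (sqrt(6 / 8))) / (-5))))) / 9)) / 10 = -15 * sqrt(3) / 6724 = -0.00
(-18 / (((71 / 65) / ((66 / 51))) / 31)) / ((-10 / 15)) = 991.64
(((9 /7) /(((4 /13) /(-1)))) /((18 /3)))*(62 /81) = -403 /756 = -0.53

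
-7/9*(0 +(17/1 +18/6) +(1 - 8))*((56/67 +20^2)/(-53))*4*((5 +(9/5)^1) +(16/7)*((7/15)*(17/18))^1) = 1144829504/479385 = 2388.12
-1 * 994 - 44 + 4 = -1034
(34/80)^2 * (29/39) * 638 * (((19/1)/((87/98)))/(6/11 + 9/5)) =944128031/1207440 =781.93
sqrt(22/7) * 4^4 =256 * sqrt(154)/7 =453.84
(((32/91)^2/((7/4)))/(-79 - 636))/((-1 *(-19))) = -4096/787481695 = -0.00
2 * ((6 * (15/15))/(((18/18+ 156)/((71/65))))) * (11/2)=4686/10205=0.46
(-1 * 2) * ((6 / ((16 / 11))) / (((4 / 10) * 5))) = -33 / 8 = -4.12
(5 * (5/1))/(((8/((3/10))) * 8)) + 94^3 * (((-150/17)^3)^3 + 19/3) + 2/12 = -4087096138151604718067656897/15179248191616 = -269255505052552.13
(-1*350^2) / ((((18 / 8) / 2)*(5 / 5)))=-980000 / 9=-108888.89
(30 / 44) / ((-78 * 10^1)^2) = 1 / 892320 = 0.00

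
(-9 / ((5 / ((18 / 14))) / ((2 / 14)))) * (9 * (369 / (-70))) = 269001 / 17150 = 15.69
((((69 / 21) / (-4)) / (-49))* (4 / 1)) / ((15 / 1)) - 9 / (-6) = 15481 / 10290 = 1.50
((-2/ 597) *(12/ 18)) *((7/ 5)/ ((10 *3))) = -14/ 134325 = -0.00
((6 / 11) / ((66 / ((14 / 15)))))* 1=14 / 1815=0.01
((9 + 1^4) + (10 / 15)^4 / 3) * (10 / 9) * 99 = 269060 / 243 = 1107.24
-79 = -79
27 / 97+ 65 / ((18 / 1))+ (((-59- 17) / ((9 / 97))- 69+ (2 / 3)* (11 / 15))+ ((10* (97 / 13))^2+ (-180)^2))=54712212197 / 1475370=37083.72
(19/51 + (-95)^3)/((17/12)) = -174904424/289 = -605205.62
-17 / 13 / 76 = -17 / 988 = -0.02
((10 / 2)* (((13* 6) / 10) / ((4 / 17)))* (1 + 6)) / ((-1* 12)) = -1547 / 16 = -96.69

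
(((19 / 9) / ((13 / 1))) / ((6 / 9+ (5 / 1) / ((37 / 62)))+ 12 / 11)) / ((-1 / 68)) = -7733 / 7098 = -1.09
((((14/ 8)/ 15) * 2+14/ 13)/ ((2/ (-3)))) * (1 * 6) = -1533/ 130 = -11.79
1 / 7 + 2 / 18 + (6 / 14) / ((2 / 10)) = 151 / 63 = 2.40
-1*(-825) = 825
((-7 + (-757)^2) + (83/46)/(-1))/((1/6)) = 3438241.17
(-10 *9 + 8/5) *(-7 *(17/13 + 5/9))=51884/45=1152.98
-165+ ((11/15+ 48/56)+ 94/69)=-130448/805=-162.05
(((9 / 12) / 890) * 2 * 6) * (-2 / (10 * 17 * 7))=-9 / 529550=-0.00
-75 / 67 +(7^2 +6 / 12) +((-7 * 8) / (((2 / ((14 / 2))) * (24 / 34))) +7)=-222.29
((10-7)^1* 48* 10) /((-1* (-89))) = 1440 /89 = 16.18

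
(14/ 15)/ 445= 14/ 6675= 0.00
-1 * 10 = -10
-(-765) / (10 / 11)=1683 / 2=841.50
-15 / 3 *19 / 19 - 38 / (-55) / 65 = -17837 / 3575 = -4.99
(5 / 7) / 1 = 5 / 7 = 0.71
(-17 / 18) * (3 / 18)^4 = -17 / 23328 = -0.00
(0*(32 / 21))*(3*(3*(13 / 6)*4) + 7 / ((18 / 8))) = 0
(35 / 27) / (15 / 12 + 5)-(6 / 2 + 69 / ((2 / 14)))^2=-31886432 / 135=-236195.79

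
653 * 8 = 5224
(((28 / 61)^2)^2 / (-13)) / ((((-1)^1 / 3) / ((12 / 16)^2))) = 1037232 / 179995933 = 0.01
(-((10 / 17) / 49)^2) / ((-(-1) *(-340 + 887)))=-0.00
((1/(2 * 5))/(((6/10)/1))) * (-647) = -647/6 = -107.83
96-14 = 82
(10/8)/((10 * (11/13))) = 13/88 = 0.15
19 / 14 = 1.36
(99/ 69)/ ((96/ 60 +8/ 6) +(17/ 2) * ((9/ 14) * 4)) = 3465/ 59869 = 0.06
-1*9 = -9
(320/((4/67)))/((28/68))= 91120/7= 13017.14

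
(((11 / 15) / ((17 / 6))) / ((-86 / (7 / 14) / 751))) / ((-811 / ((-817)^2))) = 128235503 / 137870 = 930.12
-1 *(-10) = 10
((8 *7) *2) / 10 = 56 / 5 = 11.20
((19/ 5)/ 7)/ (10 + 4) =19/ 490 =0.04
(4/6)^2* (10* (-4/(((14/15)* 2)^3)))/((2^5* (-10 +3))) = 0.01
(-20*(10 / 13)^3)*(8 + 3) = -220000 / 2197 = -100.14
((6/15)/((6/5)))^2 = 1/9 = 0.11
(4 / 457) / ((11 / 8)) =32 / 5027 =0.01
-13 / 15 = -0.87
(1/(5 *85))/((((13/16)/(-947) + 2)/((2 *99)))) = 1000032/4291225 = 0.23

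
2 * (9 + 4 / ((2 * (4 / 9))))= 27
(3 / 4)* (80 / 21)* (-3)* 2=-120 / 7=-17.14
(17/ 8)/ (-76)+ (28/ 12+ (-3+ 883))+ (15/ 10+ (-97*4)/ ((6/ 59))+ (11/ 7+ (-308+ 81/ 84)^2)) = 2721230277/ 29792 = 91340.97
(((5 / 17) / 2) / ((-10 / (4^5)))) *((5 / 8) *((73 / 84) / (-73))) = 40 / 357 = 0.11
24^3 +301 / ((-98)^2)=18966571 / 1372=13824.03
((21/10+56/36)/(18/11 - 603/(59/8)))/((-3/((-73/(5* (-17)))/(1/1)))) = 15587033/1193445900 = 0.01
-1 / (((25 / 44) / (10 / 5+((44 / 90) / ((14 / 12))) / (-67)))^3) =-235049609033321984 / 5440168248046875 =-43.21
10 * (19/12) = 95/6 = 15.83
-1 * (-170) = 170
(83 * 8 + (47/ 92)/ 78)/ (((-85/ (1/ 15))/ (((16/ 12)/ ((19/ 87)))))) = -138182419/ 43459650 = -3.18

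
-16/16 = -1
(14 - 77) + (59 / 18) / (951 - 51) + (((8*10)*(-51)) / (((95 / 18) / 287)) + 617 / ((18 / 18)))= -68119864879 / 307800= -221312.10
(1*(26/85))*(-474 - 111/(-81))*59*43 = -841741082/2295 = -366771.71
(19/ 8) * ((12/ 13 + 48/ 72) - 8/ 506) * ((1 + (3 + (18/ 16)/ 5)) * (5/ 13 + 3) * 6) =29507/ 92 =320.73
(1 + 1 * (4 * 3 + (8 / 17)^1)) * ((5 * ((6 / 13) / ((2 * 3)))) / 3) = 1145 / 663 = 1.73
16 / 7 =2.29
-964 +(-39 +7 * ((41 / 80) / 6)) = -481153 / 480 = -1002.40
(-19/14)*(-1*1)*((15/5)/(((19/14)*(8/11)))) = 33/8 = 4.12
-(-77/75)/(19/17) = 1309/1425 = 0.92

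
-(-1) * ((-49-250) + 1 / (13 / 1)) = -3886 / 13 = -298.92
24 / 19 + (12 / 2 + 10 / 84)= 5891 / 798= 7.38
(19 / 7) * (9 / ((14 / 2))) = 171 / 49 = 3.49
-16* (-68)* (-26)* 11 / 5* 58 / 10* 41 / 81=-369978752 / 2025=-182705.56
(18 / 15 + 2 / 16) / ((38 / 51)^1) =2703 / 1520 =1.78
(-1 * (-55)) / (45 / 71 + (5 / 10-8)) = -1562 / 195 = -8.01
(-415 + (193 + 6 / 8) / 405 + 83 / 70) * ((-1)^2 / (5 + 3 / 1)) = -4687229 / 90720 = -51.67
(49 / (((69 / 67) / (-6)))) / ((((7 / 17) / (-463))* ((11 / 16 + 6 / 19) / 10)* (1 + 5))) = 2244431392 / 4209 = 533245.76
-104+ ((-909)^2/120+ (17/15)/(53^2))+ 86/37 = 16921954649/2494392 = 6784.00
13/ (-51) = -13/ 51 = -0.25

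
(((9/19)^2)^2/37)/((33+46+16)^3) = 6561/4134156792875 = 0.00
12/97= 0.12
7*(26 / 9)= 182 / 9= 20.22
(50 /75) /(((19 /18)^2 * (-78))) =-36 /4693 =-0.01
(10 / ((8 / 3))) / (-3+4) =15 / 4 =3.75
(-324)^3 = -34012224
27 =27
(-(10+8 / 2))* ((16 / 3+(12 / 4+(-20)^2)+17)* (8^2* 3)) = -1143296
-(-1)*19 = 19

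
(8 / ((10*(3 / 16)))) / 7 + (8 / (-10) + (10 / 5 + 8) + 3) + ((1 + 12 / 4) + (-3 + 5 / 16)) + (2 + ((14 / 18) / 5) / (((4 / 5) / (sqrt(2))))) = 7*sqrt(2) / 36 + 5417 / 336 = 16.40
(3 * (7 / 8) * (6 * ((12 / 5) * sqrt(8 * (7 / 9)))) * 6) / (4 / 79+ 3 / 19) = 1134756 * sqrt(14) / 1565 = 2713.01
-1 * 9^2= -81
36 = 36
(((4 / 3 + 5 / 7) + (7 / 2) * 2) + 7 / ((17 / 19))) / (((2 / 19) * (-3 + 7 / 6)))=-114437 / 1309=-87.42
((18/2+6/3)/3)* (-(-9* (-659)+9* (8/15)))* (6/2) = -326469/5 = -65293.80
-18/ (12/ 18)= -27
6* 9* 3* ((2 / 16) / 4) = 81 / 16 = 5.06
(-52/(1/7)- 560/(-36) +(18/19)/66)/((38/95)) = -3276985/3762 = -871.08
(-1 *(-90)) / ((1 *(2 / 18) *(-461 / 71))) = -57510 / 461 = -124.75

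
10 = 10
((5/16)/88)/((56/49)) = 0.00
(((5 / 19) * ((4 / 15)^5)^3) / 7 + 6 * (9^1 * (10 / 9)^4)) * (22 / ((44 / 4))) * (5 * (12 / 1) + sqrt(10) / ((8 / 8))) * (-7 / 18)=-3834725097660544967296 / 998398070068359375- 958681274415136241824 * sqrt(10) / 14975971051025390625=-4043.31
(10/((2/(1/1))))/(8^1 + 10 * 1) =5/18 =0.28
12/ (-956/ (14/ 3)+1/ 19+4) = -1596/ 26707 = -0.06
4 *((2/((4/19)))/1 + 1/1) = 42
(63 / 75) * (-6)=-126 / 25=-5.04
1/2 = 0.50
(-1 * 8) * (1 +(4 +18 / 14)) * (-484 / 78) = 85184 / 273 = 312.03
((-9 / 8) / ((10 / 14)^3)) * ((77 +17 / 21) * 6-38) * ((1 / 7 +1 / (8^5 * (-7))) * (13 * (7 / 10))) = -281967669711 / 163840000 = -1720.99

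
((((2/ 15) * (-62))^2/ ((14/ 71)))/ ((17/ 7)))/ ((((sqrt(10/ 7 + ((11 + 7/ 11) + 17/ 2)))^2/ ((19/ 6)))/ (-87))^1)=-23158693096/ 12702825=-1823.11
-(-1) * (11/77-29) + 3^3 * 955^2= 172372523/7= 24624646.14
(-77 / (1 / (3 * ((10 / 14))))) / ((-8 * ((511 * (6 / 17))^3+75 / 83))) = 2038895 / 579923433368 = 0.00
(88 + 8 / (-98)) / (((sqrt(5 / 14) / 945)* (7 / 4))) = 79442.41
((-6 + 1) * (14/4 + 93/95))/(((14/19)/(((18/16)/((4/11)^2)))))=-926739/3584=-258.58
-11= -11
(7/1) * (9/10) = 63/10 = 6.30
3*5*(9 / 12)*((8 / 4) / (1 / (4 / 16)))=45 / 8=5.62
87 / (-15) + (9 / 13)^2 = -4496 / 845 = -5.32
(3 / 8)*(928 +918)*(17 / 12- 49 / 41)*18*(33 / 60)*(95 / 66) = 5734599 / 2624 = 2185.44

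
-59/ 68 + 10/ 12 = -7/ 204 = -0.03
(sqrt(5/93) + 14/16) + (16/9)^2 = sqrt(465)/93 + 2615/648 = 4.27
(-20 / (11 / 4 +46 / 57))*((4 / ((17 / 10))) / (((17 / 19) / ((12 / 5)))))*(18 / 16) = -9357120 / 234379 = -39.92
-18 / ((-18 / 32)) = 32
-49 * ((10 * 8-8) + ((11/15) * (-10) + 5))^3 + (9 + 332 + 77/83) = -37128214783/2241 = -16567699.59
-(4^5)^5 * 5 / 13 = -5629499534213120 / 13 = -433038425708701.54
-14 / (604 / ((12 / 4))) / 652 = -21 / 196904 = -0.00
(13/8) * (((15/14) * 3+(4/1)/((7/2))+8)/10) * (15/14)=6747/3136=2.15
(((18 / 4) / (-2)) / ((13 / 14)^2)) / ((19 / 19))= -2.61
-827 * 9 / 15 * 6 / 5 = -14886 / 25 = -595.44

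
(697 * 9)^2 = 39350529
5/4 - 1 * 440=-1755/4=-438.75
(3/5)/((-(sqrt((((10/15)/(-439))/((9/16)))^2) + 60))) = -0.01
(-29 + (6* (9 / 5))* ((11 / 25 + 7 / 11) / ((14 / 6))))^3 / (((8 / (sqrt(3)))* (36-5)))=-12354106104974717* sqrt(3) / 221133171875000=-96.76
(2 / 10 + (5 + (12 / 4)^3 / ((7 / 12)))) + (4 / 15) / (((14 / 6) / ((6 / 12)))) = 1804 / 35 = 51.54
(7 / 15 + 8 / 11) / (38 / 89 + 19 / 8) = 140264 / 329175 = 0.43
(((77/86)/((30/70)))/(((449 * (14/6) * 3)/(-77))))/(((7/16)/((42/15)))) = -94864/289605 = -0.33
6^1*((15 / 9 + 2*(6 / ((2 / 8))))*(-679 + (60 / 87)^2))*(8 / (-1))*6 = 8162420256 / 841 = 9705612.67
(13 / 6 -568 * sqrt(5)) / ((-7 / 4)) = -26 / 21 + 2272 * sqrt(5) / 7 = 724.53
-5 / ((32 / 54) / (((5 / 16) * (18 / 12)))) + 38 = 17431 / 512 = 34.04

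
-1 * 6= -6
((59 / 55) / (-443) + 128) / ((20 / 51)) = 159051711 / 487300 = 326.39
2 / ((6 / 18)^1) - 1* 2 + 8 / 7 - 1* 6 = -0.86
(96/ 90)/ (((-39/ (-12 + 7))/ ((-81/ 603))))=-16/ 871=-0.02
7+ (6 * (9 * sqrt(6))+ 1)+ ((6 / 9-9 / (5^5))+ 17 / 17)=90598 / 9375+ 54 * sqrt(6)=141.94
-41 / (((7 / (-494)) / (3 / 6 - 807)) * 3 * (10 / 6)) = -16334851 / 35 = -466710.03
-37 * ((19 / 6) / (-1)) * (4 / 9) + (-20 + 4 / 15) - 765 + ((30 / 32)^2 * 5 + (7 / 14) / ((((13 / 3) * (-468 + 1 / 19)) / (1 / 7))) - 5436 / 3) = -71030475241429 / 27961839360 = -2540.26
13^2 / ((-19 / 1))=-169 / 19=-8.89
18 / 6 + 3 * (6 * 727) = 13089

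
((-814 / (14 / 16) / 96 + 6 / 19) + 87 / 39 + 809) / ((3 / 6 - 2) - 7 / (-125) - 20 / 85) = -17676716875 / 37019619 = -477.50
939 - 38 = 901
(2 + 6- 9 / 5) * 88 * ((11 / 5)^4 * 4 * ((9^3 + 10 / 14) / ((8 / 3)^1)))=306025244976 / 21875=13989725.48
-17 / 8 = -2.12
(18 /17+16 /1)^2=84100 /289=291.00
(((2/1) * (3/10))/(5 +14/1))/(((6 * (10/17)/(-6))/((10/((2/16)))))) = -408/95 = -4.29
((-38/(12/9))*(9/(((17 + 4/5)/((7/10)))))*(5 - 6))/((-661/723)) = -2596293/235316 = -11.03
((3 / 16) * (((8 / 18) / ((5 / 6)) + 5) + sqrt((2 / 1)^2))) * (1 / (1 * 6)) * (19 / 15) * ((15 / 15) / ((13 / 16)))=2147 / 5850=0.37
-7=-7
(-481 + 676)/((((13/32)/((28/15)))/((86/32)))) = 2408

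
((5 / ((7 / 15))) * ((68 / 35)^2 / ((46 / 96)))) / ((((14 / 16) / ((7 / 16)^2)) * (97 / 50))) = 1040400 / 109319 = 9.52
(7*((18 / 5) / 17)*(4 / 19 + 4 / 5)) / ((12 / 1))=1008 / 8075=0.12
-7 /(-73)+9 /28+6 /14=247 /292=0.85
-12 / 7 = -1.71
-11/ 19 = -0.58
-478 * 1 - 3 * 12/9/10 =-2392/5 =-478.40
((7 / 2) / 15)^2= 0.05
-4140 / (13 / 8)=-33120 / 13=-2547.69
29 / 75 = 0.39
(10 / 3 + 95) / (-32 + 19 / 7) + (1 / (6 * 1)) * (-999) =-41785 / 246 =-169.86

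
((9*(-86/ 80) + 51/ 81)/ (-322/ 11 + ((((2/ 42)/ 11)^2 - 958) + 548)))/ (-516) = -57920401/ 1451406719520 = -0.00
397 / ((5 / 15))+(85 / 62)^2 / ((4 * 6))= 109884121 / 92256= 1191.08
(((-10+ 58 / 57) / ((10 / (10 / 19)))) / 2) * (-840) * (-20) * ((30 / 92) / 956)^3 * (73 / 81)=-25550000 / 179889439046259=-0.00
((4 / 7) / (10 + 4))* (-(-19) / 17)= 38 / 833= 0.05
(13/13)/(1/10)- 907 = -897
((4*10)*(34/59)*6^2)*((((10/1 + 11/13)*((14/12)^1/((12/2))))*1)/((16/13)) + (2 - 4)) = -14025/59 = -237.71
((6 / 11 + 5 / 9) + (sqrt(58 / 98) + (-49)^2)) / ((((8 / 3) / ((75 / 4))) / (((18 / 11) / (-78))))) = -1114725 / 3146 - 675 * sqrt(29) / 32032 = -354.44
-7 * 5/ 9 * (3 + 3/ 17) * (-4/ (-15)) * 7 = -23.06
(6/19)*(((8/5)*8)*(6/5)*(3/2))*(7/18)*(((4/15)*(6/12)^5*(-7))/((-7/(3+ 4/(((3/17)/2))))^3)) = 195112/3591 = 54.33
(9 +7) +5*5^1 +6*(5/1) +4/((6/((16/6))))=655/9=72.78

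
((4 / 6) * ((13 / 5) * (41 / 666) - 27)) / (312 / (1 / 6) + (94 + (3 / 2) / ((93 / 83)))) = -5541374 / 609265125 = -0.01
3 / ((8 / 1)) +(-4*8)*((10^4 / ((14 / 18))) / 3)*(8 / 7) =-61439853 / 392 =-156734.32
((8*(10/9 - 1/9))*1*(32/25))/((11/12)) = 3072/275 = 11.17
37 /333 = 1 /9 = 0.11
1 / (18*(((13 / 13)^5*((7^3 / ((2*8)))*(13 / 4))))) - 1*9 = -361147 / 40131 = -9.00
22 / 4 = 11 / 2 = 5.50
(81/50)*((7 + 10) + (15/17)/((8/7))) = 195777/6800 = 28.79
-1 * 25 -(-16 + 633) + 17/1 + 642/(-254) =-79696/127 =-627.53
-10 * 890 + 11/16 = -142389/16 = -8899.31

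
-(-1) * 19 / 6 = 19 / 6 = 3.17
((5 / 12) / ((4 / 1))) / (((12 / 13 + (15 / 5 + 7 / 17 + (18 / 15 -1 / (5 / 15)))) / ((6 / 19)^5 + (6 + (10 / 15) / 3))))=95811461525 / 374519878146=0.26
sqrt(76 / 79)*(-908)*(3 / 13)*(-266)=1449168*sqrt(1501) / 1027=54668.69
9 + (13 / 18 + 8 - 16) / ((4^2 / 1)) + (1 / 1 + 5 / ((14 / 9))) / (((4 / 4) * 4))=19351 / 2016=9.60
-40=-40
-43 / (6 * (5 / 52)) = -1118 / 15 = -74.53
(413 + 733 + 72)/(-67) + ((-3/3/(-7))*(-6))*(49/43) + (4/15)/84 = -19.15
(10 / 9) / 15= 2 / 27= 0.07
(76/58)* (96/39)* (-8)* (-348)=116736/13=8979.69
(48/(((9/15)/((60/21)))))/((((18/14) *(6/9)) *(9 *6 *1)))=4.94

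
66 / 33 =2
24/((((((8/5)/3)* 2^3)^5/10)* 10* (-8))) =-2278125/1073741824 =-0.00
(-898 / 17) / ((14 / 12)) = -5388 / 119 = -45.28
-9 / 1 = -9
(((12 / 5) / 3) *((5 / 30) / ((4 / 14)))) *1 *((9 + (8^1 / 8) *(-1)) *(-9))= -168 / 5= -33.60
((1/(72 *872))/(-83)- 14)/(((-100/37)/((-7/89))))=-18895347331/46378540800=-0.41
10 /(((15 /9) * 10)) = 3 /5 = 0.60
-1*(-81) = 81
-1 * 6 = -6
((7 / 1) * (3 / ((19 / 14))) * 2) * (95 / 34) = 1470 / 17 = 86.47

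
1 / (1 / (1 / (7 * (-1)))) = -1 / 7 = -0.14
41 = 41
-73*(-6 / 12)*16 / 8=73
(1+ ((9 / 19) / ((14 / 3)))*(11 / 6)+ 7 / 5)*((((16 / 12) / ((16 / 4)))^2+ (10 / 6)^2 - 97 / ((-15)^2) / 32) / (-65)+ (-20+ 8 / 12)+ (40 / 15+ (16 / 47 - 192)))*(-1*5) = 3503181991671 / 1300208000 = 2694.32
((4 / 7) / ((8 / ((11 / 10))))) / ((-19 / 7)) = -11 / 380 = -0.03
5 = 5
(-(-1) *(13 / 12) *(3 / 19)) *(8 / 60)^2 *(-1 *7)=-91 / 4275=-0.02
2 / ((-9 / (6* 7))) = -28 / 3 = -9.33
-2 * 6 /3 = -4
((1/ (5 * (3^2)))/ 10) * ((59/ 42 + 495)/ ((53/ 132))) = 229339/ 83475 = 2.75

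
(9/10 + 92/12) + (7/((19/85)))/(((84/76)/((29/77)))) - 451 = -332457/770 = -431.76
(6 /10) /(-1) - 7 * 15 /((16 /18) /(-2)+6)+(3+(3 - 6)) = -39 /2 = -19.50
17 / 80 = 0.21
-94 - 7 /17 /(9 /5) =-94.23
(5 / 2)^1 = 5 / 2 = 2.50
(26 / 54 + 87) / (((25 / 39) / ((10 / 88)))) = 15353 / 990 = 15.51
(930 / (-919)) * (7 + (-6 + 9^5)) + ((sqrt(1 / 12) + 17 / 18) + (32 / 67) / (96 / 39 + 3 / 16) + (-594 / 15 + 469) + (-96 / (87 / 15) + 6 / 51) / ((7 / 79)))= -21623902723938653 / 363355203330 + sqrt(3) / 6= -59511.46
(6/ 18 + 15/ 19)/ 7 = 64/ 399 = 0.16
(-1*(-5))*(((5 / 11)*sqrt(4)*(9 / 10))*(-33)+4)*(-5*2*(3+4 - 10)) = -3450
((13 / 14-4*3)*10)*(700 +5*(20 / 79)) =-42935000 / 553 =-77640.14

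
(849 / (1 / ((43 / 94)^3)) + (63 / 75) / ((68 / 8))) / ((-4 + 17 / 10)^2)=28722997803 / 1867360478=15.38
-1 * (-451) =451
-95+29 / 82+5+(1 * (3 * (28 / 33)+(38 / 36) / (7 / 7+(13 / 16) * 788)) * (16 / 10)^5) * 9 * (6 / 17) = -10368254141 / 2156343750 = -4.81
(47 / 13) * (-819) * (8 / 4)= -5922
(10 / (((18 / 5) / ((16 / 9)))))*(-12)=-1600 / 27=-59.26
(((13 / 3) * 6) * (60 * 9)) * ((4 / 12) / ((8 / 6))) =3510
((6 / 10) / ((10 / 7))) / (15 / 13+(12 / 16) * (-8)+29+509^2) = 91 / 56139450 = 0.00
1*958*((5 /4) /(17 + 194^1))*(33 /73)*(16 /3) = 210760 /15403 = 13.68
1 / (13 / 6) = 6 / 13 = 0.46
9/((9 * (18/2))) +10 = 91/9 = 10.11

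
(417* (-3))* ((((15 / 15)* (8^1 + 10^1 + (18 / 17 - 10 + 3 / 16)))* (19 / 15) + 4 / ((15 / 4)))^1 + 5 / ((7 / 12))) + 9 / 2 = -254226663 / 9520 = -26704.48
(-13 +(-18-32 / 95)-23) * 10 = -543.37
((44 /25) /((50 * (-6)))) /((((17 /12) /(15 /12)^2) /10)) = -11 /170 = -0.06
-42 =-42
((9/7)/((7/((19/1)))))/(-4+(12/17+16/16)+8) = 2907/4753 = 0.61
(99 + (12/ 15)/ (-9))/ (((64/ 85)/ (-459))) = -3859017/ 64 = -60297.14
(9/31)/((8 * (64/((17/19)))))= 153/301568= 0.00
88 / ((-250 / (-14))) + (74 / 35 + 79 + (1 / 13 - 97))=-123769 / 11375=-10.88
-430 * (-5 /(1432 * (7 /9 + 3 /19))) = 36765 /22912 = 1.60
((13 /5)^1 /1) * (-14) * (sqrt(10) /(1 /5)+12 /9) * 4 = -728 * sqrt(10) - 2912 /15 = -2496.27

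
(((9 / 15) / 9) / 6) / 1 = 1 / 90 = 0.01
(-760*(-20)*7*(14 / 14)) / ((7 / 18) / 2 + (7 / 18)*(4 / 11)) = 316800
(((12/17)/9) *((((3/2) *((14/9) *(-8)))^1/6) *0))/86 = 0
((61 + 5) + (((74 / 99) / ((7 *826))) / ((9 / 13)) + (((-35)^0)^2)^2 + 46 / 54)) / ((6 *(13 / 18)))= 174778777 / 11162151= 15.66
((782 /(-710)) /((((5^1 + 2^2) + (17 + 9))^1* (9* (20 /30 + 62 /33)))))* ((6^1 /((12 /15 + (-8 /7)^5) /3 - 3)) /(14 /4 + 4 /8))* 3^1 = 1475243 /807437560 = 0.00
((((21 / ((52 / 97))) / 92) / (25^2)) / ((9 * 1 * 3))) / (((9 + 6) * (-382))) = -679 / 154194300000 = -0.00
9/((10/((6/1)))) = 27/5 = 5.40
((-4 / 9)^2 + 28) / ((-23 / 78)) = -59384 / 621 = -95.63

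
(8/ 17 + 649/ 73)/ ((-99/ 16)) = -185872/ 122859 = -1.51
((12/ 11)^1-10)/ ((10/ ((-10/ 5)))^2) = -98/ 275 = -0.36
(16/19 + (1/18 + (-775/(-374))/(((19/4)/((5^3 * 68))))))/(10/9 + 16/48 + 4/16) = 27906754/12749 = 2188.94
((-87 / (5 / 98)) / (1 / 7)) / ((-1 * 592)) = 29841 / 1480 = 20.16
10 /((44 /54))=135 /11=12.27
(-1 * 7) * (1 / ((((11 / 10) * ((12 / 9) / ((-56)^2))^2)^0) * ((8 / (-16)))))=14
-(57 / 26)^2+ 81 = 76.19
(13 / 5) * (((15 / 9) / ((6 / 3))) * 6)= 13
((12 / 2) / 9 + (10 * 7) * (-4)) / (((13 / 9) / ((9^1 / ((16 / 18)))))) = -101817 / 52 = -1958.02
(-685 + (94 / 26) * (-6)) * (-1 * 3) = 27561 / 13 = 2120.08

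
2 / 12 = 1 / 6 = 0.17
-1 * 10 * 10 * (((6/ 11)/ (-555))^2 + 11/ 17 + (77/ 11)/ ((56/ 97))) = -7193308369/ 5632066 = -1277.21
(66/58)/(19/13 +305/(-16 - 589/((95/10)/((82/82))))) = -2574/5539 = -0.46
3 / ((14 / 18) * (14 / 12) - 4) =-162 / 167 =-0.97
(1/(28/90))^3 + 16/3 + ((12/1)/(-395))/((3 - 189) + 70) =3634455641/94297560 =38.54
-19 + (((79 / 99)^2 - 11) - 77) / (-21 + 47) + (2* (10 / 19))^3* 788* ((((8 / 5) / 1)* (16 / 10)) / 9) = 417855950041 / 1747851534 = 239.07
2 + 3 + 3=8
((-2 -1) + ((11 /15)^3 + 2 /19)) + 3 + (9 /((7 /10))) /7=7341161 /3142125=2.34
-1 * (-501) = 501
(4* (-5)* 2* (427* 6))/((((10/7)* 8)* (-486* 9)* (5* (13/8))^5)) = 48971776/845851865625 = 0.00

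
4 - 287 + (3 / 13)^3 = -621724 / 2197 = -282.99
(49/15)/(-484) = -49/7260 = -0.01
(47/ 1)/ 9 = 47/ 9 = 5.22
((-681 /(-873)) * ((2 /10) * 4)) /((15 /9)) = 908 /2425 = 0.37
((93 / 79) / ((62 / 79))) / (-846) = -1 / 564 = -0.00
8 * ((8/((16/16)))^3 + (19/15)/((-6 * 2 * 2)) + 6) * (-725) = -27036845/9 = -3004093.89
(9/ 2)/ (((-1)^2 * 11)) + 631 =13891/ 22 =631.41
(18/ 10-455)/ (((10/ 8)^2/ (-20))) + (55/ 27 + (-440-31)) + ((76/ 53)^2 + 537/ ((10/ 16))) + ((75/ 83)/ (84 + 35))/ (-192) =7422998600610541/ 1198562097600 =6193.25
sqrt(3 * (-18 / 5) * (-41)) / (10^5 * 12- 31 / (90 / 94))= 27 * sqrt(1230) / 53998543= 0.00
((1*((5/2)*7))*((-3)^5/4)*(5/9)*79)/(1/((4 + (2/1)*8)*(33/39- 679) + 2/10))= 632835360.43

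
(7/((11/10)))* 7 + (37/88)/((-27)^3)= 77157323/1732104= 44.55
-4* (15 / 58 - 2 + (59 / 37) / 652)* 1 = 1216551 / 174899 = 6.96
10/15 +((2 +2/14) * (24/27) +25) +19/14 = 405/14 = 28.93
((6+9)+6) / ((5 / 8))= 168 / 5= 33.60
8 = 8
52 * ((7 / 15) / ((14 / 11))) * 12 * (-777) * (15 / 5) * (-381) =1015998984 / 5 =203199796.80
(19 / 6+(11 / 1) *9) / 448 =613 / 2688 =0.23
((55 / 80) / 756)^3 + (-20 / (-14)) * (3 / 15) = 505658475827 / 1769804660736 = 0.29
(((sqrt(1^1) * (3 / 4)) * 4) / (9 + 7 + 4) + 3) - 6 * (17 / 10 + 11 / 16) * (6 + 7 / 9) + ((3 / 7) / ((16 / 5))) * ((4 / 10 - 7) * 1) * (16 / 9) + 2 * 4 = -73511 / 840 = -87.51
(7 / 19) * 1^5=7 / 19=0.37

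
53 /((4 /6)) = 159 /2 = 79.50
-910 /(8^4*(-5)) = 0.04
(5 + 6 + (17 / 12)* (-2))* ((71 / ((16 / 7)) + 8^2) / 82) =24843 / 2624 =9.47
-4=-4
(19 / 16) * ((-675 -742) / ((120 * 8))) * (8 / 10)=-26923 / 19200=-1.40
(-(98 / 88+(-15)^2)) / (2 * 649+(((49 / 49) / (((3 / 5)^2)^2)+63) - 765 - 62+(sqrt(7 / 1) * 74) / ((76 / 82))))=-1160474730201 / 2357464229992+1881432537147 * sqrt(7) / 25932106529912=-0.30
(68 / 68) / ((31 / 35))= 35 / 31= 1.13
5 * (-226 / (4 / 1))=-565 / 2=-282.50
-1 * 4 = -4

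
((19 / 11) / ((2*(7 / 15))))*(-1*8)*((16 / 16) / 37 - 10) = 420660 / 2849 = 147.65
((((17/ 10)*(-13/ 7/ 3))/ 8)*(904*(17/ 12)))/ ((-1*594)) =424541/ 1496880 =0.28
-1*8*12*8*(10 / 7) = -7680 / 7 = -1097.14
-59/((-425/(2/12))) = 59/2550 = 0.02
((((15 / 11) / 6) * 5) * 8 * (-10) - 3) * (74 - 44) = -30990 / 11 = -2817.27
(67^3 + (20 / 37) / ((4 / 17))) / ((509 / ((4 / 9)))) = 44513264 / 169497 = 262.62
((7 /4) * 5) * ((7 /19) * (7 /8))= 1715 /608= 2.82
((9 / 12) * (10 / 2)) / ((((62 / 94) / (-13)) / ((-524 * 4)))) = 4802460 / 31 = 154918.06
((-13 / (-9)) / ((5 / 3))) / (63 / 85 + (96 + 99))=221 / 49914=0.00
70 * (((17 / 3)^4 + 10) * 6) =11806340 / 27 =437271.85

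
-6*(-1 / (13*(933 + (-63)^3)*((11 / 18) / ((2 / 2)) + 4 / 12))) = -0.00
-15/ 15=-1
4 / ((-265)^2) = 4 / 70225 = 0.00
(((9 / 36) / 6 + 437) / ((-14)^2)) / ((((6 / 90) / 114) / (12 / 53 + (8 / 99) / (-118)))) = 8704034425 / 10112718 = 860.70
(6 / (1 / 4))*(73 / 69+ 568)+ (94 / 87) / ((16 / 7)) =218635087 / 16008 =13657.86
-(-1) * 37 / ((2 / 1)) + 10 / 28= 132 / 7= 18.86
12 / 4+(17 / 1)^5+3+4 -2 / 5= 1419866.60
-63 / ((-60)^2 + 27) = -7 / 403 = -0.02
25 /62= 0.40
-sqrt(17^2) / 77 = -17 / 77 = -0.22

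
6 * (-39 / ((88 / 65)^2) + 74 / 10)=-1612041 / 19360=-83.27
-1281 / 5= -256.20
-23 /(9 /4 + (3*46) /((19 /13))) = -1748 /7347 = -0.24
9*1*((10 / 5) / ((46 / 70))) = 630 / 23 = 27.39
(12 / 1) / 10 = 6 / 5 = 1.20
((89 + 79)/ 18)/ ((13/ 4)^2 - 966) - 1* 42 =-1926610/ 45861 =-42.01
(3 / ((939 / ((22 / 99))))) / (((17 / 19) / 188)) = 7144 / 47889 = 0.15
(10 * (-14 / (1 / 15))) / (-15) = 140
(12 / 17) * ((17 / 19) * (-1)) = -12 / 19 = -0.63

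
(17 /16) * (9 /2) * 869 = 132957 /32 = 4154.91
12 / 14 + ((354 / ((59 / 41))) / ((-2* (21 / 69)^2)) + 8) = -64633 / 49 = -1319.04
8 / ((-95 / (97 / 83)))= -776 / 7885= -0.10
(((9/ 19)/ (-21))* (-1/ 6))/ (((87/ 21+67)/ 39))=13/ 6308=0.00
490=490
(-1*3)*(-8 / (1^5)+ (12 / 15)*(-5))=36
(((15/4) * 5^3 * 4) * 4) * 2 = 15000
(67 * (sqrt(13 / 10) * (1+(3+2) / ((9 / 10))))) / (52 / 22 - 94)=-43483 * sqrt(130) / 90720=-5.46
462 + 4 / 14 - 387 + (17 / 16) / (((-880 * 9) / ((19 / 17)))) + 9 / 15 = 67313531 / 887040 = 75.89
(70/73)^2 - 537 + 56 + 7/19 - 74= -56063902/101251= -553.71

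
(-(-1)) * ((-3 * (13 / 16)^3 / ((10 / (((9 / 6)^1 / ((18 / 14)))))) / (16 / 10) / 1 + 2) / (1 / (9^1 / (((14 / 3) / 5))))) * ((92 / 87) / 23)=11104425 / 13303808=0.83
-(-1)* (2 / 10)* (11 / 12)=11 / 60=0.18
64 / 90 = 32 / 45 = 0.71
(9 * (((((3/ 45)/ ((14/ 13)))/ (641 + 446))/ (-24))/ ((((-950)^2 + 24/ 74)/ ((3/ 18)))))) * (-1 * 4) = 481/ 30490034856960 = 0.00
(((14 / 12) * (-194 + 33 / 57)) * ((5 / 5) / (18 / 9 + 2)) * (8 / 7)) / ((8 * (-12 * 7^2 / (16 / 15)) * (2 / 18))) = 0.13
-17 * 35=-595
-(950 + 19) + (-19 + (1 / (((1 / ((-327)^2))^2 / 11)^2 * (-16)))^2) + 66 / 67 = 16765232704681123262348775087814979022989474387 / 17152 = 977450600785979667814177700000000000000000.00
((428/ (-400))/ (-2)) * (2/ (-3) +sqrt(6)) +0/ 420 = -107/ 300 +107 * sqrt(6)/ 200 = 0.95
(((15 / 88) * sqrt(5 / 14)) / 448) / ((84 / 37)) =185 * sqrt(70) / 15454208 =0.00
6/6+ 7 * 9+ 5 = 69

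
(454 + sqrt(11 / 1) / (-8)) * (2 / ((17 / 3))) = 2724 / 17 - 3 * sqrt(11) / 68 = 160.09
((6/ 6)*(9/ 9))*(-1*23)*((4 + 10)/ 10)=-161/ 5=-32.20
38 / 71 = 0.54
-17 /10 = -1.70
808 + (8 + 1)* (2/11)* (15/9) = 8918/11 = 810.73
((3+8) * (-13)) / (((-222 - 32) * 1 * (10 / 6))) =0.34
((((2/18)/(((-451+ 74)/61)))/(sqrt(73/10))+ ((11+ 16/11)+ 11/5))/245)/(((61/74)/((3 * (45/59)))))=1610388/9699305 - 222 * sqrt(730)/79563211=0.17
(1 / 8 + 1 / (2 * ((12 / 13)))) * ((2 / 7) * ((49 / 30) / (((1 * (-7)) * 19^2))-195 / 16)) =-1055981 / 454860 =-2.32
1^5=1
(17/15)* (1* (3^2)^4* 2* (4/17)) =17496/5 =3499.20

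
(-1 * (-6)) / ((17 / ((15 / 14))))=45 / 119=0.38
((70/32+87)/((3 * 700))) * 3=1427/11200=0.13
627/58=10.81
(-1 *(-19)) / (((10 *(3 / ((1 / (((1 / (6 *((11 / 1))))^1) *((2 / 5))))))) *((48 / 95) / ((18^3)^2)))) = 7034507370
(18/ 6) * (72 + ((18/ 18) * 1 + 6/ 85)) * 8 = 149064/ 85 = 1753.69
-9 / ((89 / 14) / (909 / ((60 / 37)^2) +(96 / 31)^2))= -8603463267 / 17105800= -502.96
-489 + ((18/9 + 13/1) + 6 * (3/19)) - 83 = -10565/19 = -556.05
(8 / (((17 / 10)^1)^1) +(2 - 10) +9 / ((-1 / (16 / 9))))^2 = 107584 / 289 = 372.26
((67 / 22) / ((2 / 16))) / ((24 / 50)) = 1675 / 33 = 50.76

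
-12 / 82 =-6 / 41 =-0.15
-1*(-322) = 322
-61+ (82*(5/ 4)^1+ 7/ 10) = 211/ 5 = 42.20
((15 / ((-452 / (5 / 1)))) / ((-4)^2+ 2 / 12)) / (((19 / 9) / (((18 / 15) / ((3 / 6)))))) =-2430 / 208259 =-0.01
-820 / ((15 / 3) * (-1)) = 164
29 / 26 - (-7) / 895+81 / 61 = 3479227 / 1419470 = 2.45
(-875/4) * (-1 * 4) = 875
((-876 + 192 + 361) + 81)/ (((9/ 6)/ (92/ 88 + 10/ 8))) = -1111/ 3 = -370.33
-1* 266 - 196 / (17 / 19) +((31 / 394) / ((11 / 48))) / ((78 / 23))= -232249582 / 478907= -484.96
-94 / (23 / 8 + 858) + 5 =33683 / 6887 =4.89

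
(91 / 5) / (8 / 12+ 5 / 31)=1209 / 55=21.98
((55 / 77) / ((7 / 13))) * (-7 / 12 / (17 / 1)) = -65 / 1428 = -0.05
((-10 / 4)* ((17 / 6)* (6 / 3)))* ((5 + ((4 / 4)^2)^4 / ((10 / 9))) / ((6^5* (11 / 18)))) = -1003 / 57024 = -0.02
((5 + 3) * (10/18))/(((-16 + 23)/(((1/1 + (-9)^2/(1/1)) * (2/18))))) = 3280/567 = 5.78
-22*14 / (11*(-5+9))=-7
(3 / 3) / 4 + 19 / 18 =47 / 36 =1.31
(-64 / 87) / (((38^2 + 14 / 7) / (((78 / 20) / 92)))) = -52 / 2411205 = -0.00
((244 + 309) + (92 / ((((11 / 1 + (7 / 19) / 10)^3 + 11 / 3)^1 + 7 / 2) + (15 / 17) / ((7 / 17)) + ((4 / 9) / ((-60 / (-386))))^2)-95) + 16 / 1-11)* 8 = 176590370361961256 / 47668631013739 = 3704.54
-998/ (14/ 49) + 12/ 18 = -10477/ 3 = -3492.33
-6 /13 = -0.46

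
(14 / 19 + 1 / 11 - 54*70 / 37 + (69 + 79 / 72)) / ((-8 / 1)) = 3.90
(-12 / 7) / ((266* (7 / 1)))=-0.00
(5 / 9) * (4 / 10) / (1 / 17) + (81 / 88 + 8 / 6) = 4777 / 792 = 6.03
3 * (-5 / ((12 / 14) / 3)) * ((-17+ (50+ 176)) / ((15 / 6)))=-4389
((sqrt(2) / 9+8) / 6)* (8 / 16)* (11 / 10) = 11* sqrt(2) / 1080+11 / 15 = 0.75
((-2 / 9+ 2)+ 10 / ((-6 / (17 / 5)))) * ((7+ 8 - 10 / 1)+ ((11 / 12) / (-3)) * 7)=-3605 / 324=-11.13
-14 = -14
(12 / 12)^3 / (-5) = -1 / 5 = -0.20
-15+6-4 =-13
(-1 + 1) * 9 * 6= 0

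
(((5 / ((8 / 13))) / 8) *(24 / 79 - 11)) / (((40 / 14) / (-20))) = 384475 / 5056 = 76.04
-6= -6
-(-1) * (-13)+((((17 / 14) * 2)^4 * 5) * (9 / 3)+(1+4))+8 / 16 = 2469615 / 4802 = 514.29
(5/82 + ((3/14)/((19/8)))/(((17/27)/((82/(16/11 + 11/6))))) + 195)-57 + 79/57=17262143873/120696702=143.02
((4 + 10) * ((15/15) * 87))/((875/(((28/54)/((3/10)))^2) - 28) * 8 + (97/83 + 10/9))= 12737844/22186585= 0.57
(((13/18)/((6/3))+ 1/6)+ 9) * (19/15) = 6517/540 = 12.07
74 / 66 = 37 / 33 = 1.12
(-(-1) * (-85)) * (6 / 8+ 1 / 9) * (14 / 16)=-18445 / 288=-64.05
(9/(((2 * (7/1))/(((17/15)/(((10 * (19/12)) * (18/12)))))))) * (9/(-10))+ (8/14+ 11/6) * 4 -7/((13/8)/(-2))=1686407/92625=18.21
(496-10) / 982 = 243 / 491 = 0.49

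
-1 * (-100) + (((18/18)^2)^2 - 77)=24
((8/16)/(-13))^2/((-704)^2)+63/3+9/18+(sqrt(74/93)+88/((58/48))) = sqrt(6882)/93+916492115997/9716056064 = 95.22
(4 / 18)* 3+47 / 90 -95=-8443 / 90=-93.81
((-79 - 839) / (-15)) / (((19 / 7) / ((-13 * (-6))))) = 167076 / 95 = 1758.69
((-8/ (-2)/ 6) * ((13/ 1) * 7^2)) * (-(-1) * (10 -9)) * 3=1274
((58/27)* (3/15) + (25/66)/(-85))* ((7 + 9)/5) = 171736/126225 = 1.36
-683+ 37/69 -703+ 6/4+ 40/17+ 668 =-1674131/2346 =-713.61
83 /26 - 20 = -437 /26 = -16.81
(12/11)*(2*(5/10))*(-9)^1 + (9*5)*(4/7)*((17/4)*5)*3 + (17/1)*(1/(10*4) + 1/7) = 5027549/3080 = 1632.32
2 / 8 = 1 / 4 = 0.25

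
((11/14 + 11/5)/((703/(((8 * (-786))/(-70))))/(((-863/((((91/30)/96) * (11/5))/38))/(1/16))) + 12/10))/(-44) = -118776195072/2100461424355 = -0.06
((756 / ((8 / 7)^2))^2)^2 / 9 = 817314167931849 / 65536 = 12471224486.26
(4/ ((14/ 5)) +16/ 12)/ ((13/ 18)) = 3.82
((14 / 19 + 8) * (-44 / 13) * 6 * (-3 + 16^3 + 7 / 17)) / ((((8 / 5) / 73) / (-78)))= 834834710160 / 323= 2584627585.63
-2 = -2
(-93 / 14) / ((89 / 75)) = -6975 / 1246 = -5.60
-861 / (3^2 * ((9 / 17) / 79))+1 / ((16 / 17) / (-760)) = -814487 / 54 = -15083.09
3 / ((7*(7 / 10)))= 30 / 49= 0.61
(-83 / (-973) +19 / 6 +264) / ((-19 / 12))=-3120434 / 18487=-168.79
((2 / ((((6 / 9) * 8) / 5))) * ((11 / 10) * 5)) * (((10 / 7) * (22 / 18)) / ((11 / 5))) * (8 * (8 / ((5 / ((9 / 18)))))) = 1100 / 21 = 52.38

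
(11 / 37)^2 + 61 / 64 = 91253 / 87616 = 1.04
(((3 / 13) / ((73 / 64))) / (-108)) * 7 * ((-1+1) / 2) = 0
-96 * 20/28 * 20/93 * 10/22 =-16000/2387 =-6.70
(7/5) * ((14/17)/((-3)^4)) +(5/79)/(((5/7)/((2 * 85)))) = 8200892/543915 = 15.08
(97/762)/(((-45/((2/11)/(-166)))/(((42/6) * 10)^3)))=3327100/3130677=1.06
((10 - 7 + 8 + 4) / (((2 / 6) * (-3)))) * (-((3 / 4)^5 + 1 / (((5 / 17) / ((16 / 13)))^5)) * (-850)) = -77766931576673193 / 4752550400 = -16363199.76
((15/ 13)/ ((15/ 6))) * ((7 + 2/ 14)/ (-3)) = -100/ 91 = -1.10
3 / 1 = 3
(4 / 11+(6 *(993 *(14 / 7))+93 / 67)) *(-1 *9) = -79050447 / 737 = -107259.77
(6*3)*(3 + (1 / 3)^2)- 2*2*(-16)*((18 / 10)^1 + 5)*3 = 6808 / 5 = 1361.60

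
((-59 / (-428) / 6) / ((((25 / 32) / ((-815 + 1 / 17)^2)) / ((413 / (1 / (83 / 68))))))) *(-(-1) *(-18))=-2329065877264056 / 13142275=-177219383.80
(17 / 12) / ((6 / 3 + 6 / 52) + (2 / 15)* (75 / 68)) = 0.63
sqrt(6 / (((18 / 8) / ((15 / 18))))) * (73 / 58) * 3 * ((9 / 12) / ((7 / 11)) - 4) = -5767 * sqrt(5) / 812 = -15.88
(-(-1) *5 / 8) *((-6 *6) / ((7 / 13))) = -585 / 14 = -41.79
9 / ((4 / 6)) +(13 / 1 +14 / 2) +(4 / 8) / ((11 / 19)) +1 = 389 / 11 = 35.36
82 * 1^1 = 82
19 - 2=17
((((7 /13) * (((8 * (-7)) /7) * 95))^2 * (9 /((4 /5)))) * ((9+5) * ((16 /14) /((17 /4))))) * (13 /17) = 20377728000 /3757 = 5423936.12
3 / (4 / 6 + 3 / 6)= 18 / 7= 2.57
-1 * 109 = -109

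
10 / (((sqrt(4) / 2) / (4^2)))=160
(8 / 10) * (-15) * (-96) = 1152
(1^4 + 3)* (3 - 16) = -52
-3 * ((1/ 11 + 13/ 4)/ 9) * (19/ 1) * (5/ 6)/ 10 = -931/ 528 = -1.76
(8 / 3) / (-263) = -8 / 789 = -0.01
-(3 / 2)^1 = -3 / 2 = -1.50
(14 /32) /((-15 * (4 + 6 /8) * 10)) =-7 /11400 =-0.00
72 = 72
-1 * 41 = -41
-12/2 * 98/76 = -7.74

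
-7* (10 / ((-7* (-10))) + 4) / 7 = -29 / 7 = -4.14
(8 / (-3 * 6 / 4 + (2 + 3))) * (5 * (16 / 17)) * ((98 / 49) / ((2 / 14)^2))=125440 / 17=7378.82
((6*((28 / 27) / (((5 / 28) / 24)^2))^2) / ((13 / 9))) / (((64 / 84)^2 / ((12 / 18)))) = 13600871940096 / 8125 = 1673953469.55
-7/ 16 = -0.44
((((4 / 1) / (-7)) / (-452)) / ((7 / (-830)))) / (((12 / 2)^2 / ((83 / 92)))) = -34445 / 9169272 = -0.00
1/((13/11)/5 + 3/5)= 55/46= 1.20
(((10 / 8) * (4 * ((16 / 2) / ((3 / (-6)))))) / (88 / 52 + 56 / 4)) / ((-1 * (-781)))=-0.01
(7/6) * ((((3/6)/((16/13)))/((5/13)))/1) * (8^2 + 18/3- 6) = 1183/15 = 78.87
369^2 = 136161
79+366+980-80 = 1345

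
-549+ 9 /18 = -1097 /2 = -548.50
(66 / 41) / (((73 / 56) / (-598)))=-2210208 / 2993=-738.46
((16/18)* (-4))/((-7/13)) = 416/63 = 6.60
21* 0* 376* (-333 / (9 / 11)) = 0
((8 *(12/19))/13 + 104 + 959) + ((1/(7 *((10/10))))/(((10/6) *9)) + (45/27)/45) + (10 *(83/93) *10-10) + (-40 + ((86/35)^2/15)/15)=6981674119891/6331381875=1102.71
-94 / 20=-47 / 10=-4.70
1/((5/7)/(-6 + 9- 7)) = -5.60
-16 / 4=-4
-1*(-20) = 20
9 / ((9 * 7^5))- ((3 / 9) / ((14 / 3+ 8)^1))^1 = -16769 / 638666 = -0.03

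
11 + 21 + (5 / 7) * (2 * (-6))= 164 / 7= 23.43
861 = 861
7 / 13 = 0.54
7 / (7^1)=1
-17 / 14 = -1.21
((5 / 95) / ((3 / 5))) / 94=5 / 5358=0.00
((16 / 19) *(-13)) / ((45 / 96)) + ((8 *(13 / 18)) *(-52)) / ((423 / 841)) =-224482544 / 361665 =-620.69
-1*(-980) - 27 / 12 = 3911 / 4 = 977.75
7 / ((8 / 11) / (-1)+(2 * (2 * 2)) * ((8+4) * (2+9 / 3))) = 77 / 5272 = 0.01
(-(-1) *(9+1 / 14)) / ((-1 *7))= -127 / 98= -1.30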